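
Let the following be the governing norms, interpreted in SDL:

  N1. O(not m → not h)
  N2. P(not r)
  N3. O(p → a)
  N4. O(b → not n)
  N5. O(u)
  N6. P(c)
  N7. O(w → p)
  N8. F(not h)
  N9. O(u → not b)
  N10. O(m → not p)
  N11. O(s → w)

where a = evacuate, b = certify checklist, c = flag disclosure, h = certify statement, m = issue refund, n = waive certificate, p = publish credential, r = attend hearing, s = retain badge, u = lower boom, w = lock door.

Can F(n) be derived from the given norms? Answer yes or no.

No

Premise 4 is O(b → not n), but O(b) is not derivable from the premises, so it does not yield O(not n).
No other premise forces O(not n). An ideal world satisfying every premise can still have n true, so F(n) is not derivable.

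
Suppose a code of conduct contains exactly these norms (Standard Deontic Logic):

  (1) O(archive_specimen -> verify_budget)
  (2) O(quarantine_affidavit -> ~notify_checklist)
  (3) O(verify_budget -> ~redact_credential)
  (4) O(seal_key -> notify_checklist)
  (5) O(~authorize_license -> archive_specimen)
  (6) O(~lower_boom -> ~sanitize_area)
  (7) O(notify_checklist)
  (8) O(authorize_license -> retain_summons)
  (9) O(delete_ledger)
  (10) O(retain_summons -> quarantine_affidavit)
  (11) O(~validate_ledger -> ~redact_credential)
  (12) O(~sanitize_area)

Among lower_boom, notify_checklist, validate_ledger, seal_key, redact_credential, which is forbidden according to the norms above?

Premise 7 gives O(notify_checklist).
Premise 2, O(quarantine_affidavit -> ~notify_checklist), contraposes to O(notify_checklist -> ~quarantine_affidavit); with O(notify_checklist) we get O(~quarantine_affidavit).
The contrapositive of premise 10 (O(retain_summons -> quarantine_affidavit)) is O(~quarantine_affidavit -> ~retain_summons), and O(~quarantine_affidavit) is already established, so O(~retain_summons).
The contrapositive of premise 8 (O(authorize_license -> retain_summons)) is O(~retain_summons -> ~authorize_license), and O(~retain_summons) is already established, so O(~authorize_license).
From O(~authorize_license) and premise 5, O(~authorize_license -> archive_specimen), we obtain O(archive_specimen).
From O(archive_specimen) and premise 1, O(archive_specimen -> verify_budget), we obtain O(verify_budget).
With premise 3, O(verify_budget -> ~redact_credential), the K-axiom yields O(~redact_credential).
So O(~redact_credential) holds, i.e. redact_credential is forbidden. None of the other listed options is forbidden under the premises.

redact_credential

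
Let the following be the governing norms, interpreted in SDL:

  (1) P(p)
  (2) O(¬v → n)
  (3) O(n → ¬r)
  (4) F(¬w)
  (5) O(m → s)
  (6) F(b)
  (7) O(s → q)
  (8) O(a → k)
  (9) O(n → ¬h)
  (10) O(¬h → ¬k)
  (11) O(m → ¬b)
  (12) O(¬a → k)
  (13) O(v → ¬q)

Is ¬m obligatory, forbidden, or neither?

Premises 12 and 8 cover both cases: O(¬a → k) and O(a → k). Since ¬a ∨ a is a tautology, O(k) follows.
Premise 10 is O(¬h → ¬k); contrapositively O(k → h). Since O(k) holds, K gives O(h).
Premise 9, O(n → ¬h), contraposes to O(h → ¬n); with O(h) we get O(¬n).
Premise 2 is O(¬v → n); contrapositively O(¬n → v). Since O(¬n) holds, K gives O(v).
With premise 13, O(v → ¬q), the K-axiom yields O(¬q).
The contrapositive of premise 7 (O(s → q)) is O(¬q → ¬s), and O(¬q) is already established, so O(¬s).
The contrapositive of premise 5 (O(m → s)) is O(¬s → ¬m), and O(¬s) is already established, so O(¬m).
Premises 1, 3, 4, 6, 11 do not contribute to this derivation.
Hence ¬m is obligatory.

Obligatory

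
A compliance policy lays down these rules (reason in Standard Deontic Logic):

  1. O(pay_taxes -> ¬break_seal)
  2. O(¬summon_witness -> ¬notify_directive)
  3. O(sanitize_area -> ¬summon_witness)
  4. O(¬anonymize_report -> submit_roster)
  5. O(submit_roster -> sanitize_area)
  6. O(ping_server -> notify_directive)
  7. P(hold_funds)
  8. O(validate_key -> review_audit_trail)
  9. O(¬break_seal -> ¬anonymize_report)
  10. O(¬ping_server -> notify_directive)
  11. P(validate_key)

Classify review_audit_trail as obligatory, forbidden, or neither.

Premise 8 is O(validate_key -> review_audit_trail), but O(validate_key) is not derivable from the premises (the permission P(validate_key) asserts only ¬O(¬validate_key), not O(validate_key)), so it does not yield O(review_audit_trail).
No premise or chain of K-axiom applications forces O(review_audit_trail), and none forces O(¬review_audit_trail). So review_audit_trail is neither obligatory nor forbidden under these norms.

Neither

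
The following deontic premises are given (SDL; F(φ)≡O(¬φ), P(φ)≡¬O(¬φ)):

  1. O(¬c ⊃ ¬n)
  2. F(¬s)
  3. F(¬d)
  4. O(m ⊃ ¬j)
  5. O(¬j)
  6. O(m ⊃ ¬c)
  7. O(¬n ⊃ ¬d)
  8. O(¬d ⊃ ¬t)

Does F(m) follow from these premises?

Yes

F(¬d) at premise 3 means O(d).
Premise 7 is O(¬n ⊃ ¬d); contrapositively O(d ⊃ n). Since O(d) holds, K gives O(n).
Premise 1, O(¬c ⊃ ¬n), contraposes to O(n ⊃ c); with O(n) we get O(c).
Premise 6, O(m ⊃ ¬c), contraposes to O(c ⊃ ¬m); with O(c) we get O(¬m).
Premises 2, 4, 5, 8 do not contribute to this derivation.
So O(¬m) holds, i.e. F(m). The claim follows.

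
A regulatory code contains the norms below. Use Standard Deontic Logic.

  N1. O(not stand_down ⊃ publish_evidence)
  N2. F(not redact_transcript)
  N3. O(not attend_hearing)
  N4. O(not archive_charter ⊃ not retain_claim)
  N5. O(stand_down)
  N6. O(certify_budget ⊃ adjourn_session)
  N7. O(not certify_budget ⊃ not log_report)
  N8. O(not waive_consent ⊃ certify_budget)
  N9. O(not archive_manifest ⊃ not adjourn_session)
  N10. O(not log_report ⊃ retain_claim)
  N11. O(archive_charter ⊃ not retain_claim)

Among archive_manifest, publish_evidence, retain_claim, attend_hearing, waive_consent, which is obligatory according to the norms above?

archive_manifest

Premises 4 and 11 are O(not archive_charter ⊃ not retain_claim) and O(archive_charter ⊃ not retain_claim); every ideal world satisfies not archive_charter or archive_charter, so in either case not retain_claim holds — hence O(not retain_claim).
The contrapositive of premise 10 (O(not log_report ⊃ retain_claim)) is O(not retain_claim ⊃ log_report), and O(not retain_claim) is already established, so O(log_report).
The contrapositive of premise 7 (O(not certify_budget ⊃ not log_report)) is O(log_report ⊃ certify_budget), and O(log_report) is already established, so O(certify_budget).
From O(certify_budget) and premise 6, O(certify_budget ⊃ adjourn_session), we obtain O(adjourn_session).
Premise 9, O(not archive_manifest ⊃ not adjourn_session), contraposes to O(adjourn_session ⊃ archive_manifest); with O(adjourn_session) we get O(archive_manifest).
So O(archive_manifest) holds — archive_manifest is obligatory. None of the other listed options is made obligatory by any chain of premises.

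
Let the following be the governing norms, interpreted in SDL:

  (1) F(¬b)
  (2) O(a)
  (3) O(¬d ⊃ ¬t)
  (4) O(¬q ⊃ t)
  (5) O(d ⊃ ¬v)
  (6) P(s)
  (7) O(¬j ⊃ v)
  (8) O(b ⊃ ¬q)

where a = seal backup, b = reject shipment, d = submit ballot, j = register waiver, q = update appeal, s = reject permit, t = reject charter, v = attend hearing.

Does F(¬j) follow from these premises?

Yes

F(¬b) at premise 1 means O(b).
Applying K to premise 8 (O(b ⊃ ¬q)) and O(b) yields O(¬q).
Applying K to premise 4 (O(¬q ⊃ t)) and O(¬q) yields O(t).
Premise 3, O(¬d ⊃ ¬t), contraposes to O(t ⊃ d); with O(t) we get O(d).
With premise 5, O(d ⊃ ¬v), the K-axiom yields O(¬v).
The contrapositive of premise 7 (O(¬j ⊃ v)) is O(¬v ⊃ j), and O(¬v) is already established, so O(j).
Premises 2, 6 do not contribute to this derivation.
So O(j) holds, i.e. F(¬j). The claim follows.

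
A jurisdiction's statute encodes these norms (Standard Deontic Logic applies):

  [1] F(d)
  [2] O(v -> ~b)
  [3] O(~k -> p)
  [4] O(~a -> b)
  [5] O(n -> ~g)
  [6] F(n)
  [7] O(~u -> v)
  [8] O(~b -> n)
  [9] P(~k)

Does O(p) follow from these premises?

No

Premise 3 is O(~k -> p), but O(~k) is not derivable from the premises (the permission P(~k) asserts only ~O(k), not O(~k)), so it does not yield O(p).
No other premise forces O(p). An ideal world satisfying every premise can still have p false, so O(p) is not derivable.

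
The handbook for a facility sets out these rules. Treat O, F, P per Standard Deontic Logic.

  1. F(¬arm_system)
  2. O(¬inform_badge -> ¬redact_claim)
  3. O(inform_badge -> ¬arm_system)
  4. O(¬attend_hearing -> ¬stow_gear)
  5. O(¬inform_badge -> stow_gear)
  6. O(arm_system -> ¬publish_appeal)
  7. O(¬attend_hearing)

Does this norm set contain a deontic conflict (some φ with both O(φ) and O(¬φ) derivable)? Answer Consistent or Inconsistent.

From premise 7 we have O(¬attend_hearing).
Applying K to premise 4 (O(¬attend_hearing -> ¬stow_gear)) and O(¬attend_hearing) yields O(¬stow_gear).
Premise 5, O(¬inform_badge -> stow_gear), contraposes to O(¬stow_gear -> inform_badge); with O(¬stow_gear) we get O(inform_badge).
With premise 3, O(inform_badge -> ¬arm_system), the K-axiom yields O(¬arm_system).
However, F(¬arm_system) at premise 1 amounts to O(arm_system).
We now have both O(¬arm_system) and O(arm_system) — arm_system is simultaneously obligatory and forbidden, violating the D-axiom.

Inconsistent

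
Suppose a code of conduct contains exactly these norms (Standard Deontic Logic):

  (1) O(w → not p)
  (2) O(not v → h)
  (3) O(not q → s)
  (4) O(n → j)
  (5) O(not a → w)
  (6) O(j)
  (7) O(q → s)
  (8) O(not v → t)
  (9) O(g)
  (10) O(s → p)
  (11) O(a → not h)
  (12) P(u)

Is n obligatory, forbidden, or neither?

Neither

Premise 4 is O(n → j); even if O(j) held, inferring O(n) would be affirming the consequent — invalid.
No premise or chain of K-axiom applications forces O(n), and none forces O(not n). So n is neither obligatory nor forbidden under these norms.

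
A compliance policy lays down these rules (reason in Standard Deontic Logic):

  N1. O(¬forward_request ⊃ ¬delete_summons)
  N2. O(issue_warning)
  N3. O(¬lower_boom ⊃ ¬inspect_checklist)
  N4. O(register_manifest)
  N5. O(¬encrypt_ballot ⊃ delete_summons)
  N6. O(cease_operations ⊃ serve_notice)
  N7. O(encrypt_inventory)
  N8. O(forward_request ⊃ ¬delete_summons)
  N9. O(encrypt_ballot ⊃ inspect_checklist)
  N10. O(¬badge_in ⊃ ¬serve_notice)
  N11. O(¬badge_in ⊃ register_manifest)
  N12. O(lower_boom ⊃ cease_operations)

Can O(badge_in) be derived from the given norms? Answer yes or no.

By case analysis on ¬forward_request: premise 1 gives O(¬forward_request ⊃ ¬delete_summons) and premise 8 gives O(forward_request ⊃ ¬delete_summons), so O(¬delete_summons) either way.
Premise 5 is O(¬encrypt_ballot ⊃ delete_summons); contrapositively O(¬delete_summons ⊃ encrypt_ballot). Since O(¬delete_summons) holds, K gives O(encrypt_ballot).
Applying K to premise 9 (O(encrypt_ballot ⊃ inspect_checklist)) and O(encrypt_ballot) yields O(inspect_checklist).
Premise 3, O(¬lower_boom ⊃ ¬inspect_checklist), contraposes to O(inspect_checklist ⊃ lower_boom); with O(inspect_checklist) we get O(lower_boom).
With premise 12, O(lower_boom ⊃ cease_operations), the K-axiom yields O(cease_operations).
From O(cease_operations) and premise 6, O(cease_operations ⊃ serve_notice), we obtain O(serve_notice).
Premise 10, O(¬badge_in ⊃ ¬serve_notice), contraposes to O(serve_notice ⊃ badge_in); with O(serve_notice) we get O(badge_in).
Premises 2, 4, 7, 11 do not contribute to this derivation.
So O(badge_in) follows.

Yes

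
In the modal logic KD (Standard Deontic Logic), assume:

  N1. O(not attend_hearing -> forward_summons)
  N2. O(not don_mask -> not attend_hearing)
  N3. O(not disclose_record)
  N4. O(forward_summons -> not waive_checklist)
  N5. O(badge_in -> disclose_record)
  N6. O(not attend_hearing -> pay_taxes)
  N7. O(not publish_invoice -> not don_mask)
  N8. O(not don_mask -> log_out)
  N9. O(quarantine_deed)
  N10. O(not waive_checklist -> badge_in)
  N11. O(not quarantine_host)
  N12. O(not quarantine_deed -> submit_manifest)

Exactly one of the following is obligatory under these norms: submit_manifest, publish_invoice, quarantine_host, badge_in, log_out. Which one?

Premise 3 gives O(not disclose_record).
The contrapositive of premise 5 (O(badge_in -> disclose_record)) is O(not disclose_record -> not badge_in), and O(not disclose_record) is already established, so O(not badge_in).
Premise 10 is O(not waive_checklist -> badge_in); contrapositively O(not badge_in -> waive_checklist). Since O(not badge_in) holds, K gives O(waive_checklist).
Premise 4, O(forward_summons -> not waive_checklist), contraposes to O(waive_checklist -> not forward_summons); with O(waive_checklist) we get O(not forward_summons).
Premise 1, O(not attend_hearing -> forward_summons), contraposes to O(not forward_summons -> attend_hearing); with O(not forward_summons) we get O(attend_hearing).
The contrapositive of premise 2 (O(not don_mask -> not attend_hearing)) is O(attend_hearing -> don_mask), and O(attend_hearing) is already established, so O(don_mask).
Premise 7, O(not publish_invoice -> not don_mask), contraposes to O(don_mask -> publish_invoice); with O(don_mask) we get O(publish_invoice).
So O(publish_invoice) holds — publish_invoice is obligatory. None of the other listed options is made obligatory by any chain of premises.

publish_invoice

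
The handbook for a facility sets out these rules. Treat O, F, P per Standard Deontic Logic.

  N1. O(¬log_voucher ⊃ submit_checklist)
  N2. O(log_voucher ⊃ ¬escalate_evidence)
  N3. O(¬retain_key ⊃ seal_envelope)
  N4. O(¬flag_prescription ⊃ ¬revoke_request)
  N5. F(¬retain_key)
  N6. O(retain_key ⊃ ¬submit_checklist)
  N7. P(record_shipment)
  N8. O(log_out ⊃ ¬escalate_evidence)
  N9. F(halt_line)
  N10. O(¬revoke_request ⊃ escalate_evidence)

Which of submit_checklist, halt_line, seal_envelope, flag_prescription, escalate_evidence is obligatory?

flag_prescription

F(¬retain_key) at premise 5 means O(retain_key).
Premise 6 is O(retain_key ⊃ ¬submit_checklist); since O(retain_key), deontic closure gives O(¬submit_checklist).
The contrapositive of premise 1 (O(¬log_voucher ⊃ submit_checklist)) is O(¬submit_checklist ⊃ log_voucher), and O(¬submit_checklist) is already established, so O(log_voucher).
From O(log_voucher) and premise 2, O(log_voucher ⊃ ¬escalate_evidence), we obtain O(¬escalate_evidence).
The contrapositive of premise 10 (O(¬revoke_request ⊃ escalate_evidence)) is O(¬escalate_evidence ⊃ revoke_request), and O(¬escalate_evidence) is already established, so O(revoke_request).
Premise 4, O(¬flag_prescription ⊃ ¬revoke_request), contraposes to O(revoke_request ⊃ flag_prescription); with O(revoke_request) we get O(flag_prescription).
So O(flag_prescription) holds — flag_prescription is obligatory. None of the other listed options is made obligatory by any chain of premises.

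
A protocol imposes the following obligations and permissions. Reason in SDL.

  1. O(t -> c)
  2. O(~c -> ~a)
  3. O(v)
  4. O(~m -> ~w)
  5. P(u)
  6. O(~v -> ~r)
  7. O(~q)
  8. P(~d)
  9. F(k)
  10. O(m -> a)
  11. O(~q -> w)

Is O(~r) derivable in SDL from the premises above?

Premise 6 is O(~v -> ~r), but O(~v) is not derivable from the premises, so it does not yield O(~r).
No other premise forces O(~r). An ideal world satisfying every premise can still have ~r false, so O(~r) is not derivable.

No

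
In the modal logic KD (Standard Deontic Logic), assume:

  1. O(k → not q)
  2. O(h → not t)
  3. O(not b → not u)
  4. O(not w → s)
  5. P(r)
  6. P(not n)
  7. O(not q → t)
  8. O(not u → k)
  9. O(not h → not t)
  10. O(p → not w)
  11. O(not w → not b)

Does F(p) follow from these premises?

Yes

Premises 2 and 9 cover both cases: O(h → not t) and O(not h → not t). Since h ∨ not h is a tautology, O(not t) follows.
Premise 7, O(not q → t), contraposes to O(not t → q); with O(not t) we get O(q).
Premise 1 is O(k → not q); contrapositively O(q → not k). Since O(q) holds, K gives O(not k).
Premise 8 is O(not u → k); contrapositively O(not k → u). Since O(not k) holds, K gives O(u).
The contrapositive of premise 3 (O(not b → not u)) is O(u → b), and O(u) is already established, so O(b).
Premise 11, O(not w → not b), contraposes to O(b → w); with O(b) we get O(w).
Premise 10, O(p → not w), contraposes to O(w → not p); with O(w) we get O(not p).
Premises 4, 5, 6 do not contribute to this derivation.
So O(not p) holds, i.e. F(p). The claim follows.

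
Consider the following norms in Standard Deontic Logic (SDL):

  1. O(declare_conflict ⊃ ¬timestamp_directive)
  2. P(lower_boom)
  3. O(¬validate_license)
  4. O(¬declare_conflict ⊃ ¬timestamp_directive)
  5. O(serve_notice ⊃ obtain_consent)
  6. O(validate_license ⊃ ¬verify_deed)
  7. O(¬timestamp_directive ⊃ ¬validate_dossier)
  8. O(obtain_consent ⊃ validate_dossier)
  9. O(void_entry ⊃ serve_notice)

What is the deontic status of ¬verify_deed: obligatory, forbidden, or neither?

Premise 6 is O(validate_license ⊃ ¬verify_deed), but O(validate_license) is not derivable from the premises, so it does not yield O(¬verify_deed).
No premise or chain of K-axiom applications forces O(¬verify_deed), and none forces O(verify_deed). So ¬verify_deed is neither obligatory nor forbidden under these norms.

Neither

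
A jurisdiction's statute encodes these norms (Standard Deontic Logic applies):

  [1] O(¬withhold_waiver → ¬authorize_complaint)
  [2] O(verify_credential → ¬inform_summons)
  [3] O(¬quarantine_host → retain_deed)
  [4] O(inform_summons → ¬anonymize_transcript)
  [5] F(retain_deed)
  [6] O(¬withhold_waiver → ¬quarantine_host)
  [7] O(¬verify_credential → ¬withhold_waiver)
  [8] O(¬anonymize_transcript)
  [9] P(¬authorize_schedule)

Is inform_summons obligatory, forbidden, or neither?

F(retain_deed) at premise 5 means O(¬retain_deed).
Premise 3 is O(¬quarantine_host → retain_deed); contrapositively O(¬retain_deed → quarantine_host). Since O(¬retain_deed) holds, K gives O(quarantine_host).
Premise 6 is O(¬withhold_waiver → ¬quarantine_host); contrapositively O(quarantine_host → withhold_waiver). Since O(quarantine_host) holds, K gives O(withhold_waiver).
Premise 7 is O(¬verify_credential → ¬withhold_waiver); contrapositively O(withhold_waiver → verify_credential). Since O(withhold_waiver) holds, K gives O(verify_credential).
With premise 2, O(verify_credential → ¬inform_summons), the K-axiom yields O(¬inform_summons).
Premises 1, 4, 8, 9 do not contribute to this derivation.
Thus O(¬inform_summons), which is F(inform_summons): inform_summons is forbidden.

Forbidden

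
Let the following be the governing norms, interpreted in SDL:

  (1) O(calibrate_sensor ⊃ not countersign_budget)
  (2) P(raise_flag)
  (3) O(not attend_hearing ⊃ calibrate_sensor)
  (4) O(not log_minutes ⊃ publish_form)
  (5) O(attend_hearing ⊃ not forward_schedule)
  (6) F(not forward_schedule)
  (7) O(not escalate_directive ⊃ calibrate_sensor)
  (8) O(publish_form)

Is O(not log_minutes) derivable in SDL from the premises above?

Premise 4 is O(not log_minutes ⊃ publish_form); even if O(publish_form) held, inferring O(not log_minutes) would be affirming the consequent — invalid.
No other premise forces O(not log_minutes). An ideal world satisfying every premise can still have not log_minutes false, so O(not log_minutes) is not derivable.

No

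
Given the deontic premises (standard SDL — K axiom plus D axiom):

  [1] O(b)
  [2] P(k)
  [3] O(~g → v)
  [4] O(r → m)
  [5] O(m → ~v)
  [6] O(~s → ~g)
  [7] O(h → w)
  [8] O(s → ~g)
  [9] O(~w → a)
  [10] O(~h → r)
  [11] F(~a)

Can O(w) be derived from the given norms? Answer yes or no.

Premises 6 and 8 cover both cases: O(~s → ~g) and O(s → ~g). Since ~s ∨ s is a tautology, O(~g) follows.
From O(~g) and premise 3, O(~g → v), we obtain O(v).
Premise 5, O(m → ~v), contraposes to O(v → ~m); with O(v) we get O(~m).
The contrapositive of premise 4 (O(r → m)) is O(~m → ~r), and O(~m) is already established, so O(~r).
Premise 10, O(~h → r), contraposes to O(~r → h); with O(~r) we get O(h).
From O(h) and premise 7, O(h → w), we obtain O(w).
Premises 1, 2, 9, 11 do not contribute to this derivation.
So O(w) follows.

Yes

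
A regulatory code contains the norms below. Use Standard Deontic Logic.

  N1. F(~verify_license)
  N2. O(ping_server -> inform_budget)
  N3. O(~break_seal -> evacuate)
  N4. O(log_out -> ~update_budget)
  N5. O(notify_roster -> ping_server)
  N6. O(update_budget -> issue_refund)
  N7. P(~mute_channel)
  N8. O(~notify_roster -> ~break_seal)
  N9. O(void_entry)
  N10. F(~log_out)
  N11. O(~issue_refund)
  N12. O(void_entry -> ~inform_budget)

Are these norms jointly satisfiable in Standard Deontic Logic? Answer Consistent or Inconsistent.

Consistent

Premise 6 is O(update_budget -> issue_refund), but O(update_budget) is not derivable from the premises, so it does not yield O(issue_refund).
So O(issue_refund) is not derivable, and the apparent clash with O(~issue_refund) does not arise.
A world satisfying every obligation exists (e.g. break_seal=false, evacuate=true, inform_budget=false, issue_refund=false, log_out=true, mute_channel=false, notify_roster=false, ping_server=false, update_budget=false, verify_license=true, void_entry=true); no atom is both obligatory and forbidden, so the set is consistent.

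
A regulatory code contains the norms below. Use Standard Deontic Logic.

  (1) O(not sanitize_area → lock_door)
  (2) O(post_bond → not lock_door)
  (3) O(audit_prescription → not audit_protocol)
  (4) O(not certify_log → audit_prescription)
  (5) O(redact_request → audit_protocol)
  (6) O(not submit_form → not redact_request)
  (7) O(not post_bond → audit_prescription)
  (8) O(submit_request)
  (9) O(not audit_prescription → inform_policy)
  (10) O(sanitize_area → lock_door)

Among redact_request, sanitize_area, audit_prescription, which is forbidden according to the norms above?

redact_request

Premises 10 and 1 cover both cases: O(sanitize_area → lock_door) and O(not sanitize_area → lock_door). Since sanitize_area ∨ not sanitize_area is a tautology, O(lock_door) follows.
Premise 2 is O(post_bond → not lock_door); contrapositively O(lock_door → not post_bond). Since O(lock_door) holds, K gives O(not post_bond).
With premise 7, O(not post_bond → audit_prescription), the K-axiom yields O(audit_prescription).
Premise 3 is O(audit_prescription → not audit_protocol); since O(audit_prescription), deontic closure gives O(not audit_protocol).
Premise 5 is O(redact_request → audit_protocol); contrapositively O(not audit_protocol → not redact_request). Since O(not audit_protocol) holds, K gives O(not redact_request).
So O(not redact_request) holds, i.e. redact_request is forbidden. None of the other listed options is forbidden under the premises.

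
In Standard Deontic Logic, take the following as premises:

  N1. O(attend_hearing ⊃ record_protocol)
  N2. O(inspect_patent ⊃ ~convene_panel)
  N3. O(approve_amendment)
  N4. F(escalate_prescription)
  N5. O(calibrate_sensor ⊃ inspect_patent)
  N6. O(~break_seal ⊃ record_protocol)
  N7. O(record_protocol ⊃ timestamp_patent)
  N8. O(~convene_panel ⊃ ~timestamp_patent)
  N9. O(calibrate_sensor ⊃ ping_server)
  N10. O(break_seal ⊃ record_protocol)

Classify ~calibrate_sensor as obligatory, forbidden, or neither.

By case analysis on break_seal: premise 10 gives O(break_seal ⊃ record_protocol) and premise 6 gives O(~break_seal ⊃ record_protocol), so O(record_protocol) either way.
Applying K to premise 7 (O(record_protocol ⊃ timestamp_patent)) and O(record_protocol) yields O(timestamp_patent).
The contrapositive of premise 8 (O(~convene_panel ⊃ ~timestamp_patent)) is O(timestamp_patent ⊃ convene_panel), and O(timestamp_patent) is already established, so O(convene_panel).
Premise 2 is O(inspect_patent ⊃ ~convene_panel); contrapositively O(convene_panel ⊃ ~inspect_patent). Since O(convene_panel) holds, K gives O(~inspect_patent).
Premise 5, O(calibrate_sensor ⊃ inspect_patent), contraposes to O(~inspect_patent ⊃ ~calibrate_sensor); with O(~inspect_patent) we get O(~calibrate_sensor).
Premises 1, 3, 4, 9 do not contribute to this derivation.
Hence ~calibrate_sensor is obligatory.

Obligatory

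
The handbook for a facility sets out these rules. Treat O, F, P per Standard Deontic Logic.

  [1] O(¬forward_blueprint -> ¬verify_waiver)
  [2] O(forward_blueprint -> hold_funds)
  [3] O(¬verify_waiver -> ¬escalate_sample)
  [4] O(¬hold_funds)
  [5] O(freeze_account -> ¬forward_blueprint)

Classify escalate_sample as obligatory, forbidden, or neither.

Forbidden

Premise 4 gives O(¬hold_funds).
Premise 2 is O(forward_blueprint -> hold_funds); contrapositively O(¬hold_funds -> ¬forward_blueprint). Since O(¬hold_funds) holds, K gives O(¬forward_blueprint).
Applying K to premise 1 (O(¬forward_blueprint -> ¬verify_waiver)) and O(¬forward_blueprint) yields O(¬verify_waiver).
With premise 3, O(¬verify_waiver -> ¬escalate_sample), the K-axiom yields O(¬escalate_sample).
Premise 5 does not contribute to this derivation.
Thus O(¬escalate_sample), which is F(escalate_sample): escalate_sample is forbidden.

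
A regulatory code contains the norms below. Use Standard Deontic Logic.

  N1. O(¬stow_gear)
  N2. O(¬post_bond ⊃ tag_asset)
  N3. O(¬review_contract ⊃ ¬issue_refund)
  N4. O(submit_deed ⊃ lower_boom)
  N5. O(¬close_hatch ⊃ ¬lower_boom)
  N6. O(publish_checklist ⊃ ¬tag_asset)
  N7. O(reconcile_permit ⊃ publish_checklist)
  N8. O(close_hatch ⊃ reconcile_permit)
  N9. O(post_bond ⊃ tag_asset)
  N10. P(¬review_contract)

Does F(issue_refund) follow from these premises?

No

Premise 3 is O(¬review_contract ⊃ ¬issue_refund), but O(¬review_contract) is not derivable from the premises (the permission P(¬review_contract) asserts only ¬O(review_contract), not O(¬review_contract)), so it does not yield O(¬issue_refund).
No other premise forces O(¬issue_refund). An ideal world satisfying every premise can still have issue_refund true, so F(issue_refund) is not derivable.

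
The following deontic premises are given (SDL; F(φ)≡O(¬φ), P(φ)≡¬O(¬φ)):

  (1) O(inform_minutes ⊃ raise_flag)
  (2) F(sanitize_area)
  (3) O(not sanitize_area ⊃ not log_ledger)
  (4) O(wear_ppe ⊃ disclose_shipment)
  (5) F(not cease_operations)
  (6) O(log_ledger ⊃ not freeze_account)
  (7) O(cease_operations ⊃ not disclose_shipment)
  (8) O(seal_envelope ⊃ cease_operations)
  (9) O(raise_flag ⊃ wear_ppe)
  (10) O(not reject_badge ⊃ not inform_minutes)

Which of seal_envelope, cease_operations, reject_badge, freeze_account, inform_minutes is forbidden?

F(not cease_operations) at premise 5 means O(cease_operations).
With premise 7, O(cease_operations ⊃ not disclose_shipment), the K-axiom yields O(not disclose_shipment).
The contrapositive of premise 4 (O(wear_ppe ⊃ disclose_shipment)) is O(not disclose_shipment ⊃ not wear_ppe), and O(not disclose_shipment) is already established, so O(not wear_ppe).
Premise 9 is O(raise_flag ⊃ wear_ppe); contrapositively O(not wear_ppe ⊃ not raise_flag). Since O(not wear_ppe) holds, K gives O(not raise_flag).
The contrapositive of premise 1 (O(inform_minutes ⊃ raise_flag)) is O(not raise_flag ⊃ not inform_minutes), and O(not raise_flag) is already established, so O(not inform_minutes).
So O(not inform_minutes) holds, i.e. inform_minutes is forbidden. None of the other listed options is forbidden under the premises.

inform_minutes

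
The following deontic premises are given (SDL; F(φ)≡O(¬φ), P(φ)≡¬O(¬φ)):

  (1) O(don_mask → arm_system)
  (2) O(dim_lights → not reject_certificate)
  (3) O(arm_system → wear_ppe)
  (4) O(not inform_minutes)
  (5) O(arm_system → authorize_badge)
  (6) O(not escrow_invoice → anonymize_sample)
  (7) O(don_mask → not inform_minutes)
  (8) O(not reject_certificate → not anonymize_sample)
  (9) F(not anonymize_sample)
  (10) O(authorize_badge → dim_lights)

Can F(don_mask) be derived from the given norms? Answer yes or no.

Yes

F(not anonymize_sample) at premise 9 means O(anonymize_sample).
Premise 8 is O(not reject_certificate → not anonymize_sample); contrapositively O(anonymize_sample → reject_certificate). Since O(anonymize_sample) holds, K gives O(reject_certificate).
Premise 2, O(dim_lights → not reject_certificate), contraposes to O(reject_certificate → not dim_lights); with O(reject_certificate) we get O(not dim_lights).
Premise 10, O(authorize_badge → dim_lights), contraposes to O(not dim_lights → not authorize_badge); with O(not dim_lights) we get O(not authorize_badge).
The contrapositive of premise 5 (O(arm_system → authorize_badge)) is O(not authorize_badge → not arm_system), and O(not authorize_badge) is already established, so O(not arm_system).
The contrapositive of premise 1 (O(don_mask → arm_system)) is O(not arm_system → not don_mask), and O(not arm_system) is already established, so O(not don_mask).
Premises 3, 4, 6, 7 do not contribute to this derivation.
So O(not don_mask) holds, i.e. F(don_mask). The claim follows.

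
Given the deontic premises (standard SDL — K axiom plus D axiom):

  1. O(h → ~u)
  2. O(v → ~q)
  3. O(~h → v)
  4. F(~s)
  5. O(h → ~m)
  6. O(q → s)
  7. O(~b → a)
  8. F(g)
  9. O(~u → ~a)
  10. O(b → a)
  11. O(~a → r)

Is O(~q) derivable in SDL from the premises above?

Premises 10 and 7 cover both cases: O(b → a) and O(~b → a). Since b ∨ ~b is a tautology, O(a) follows.
Premise 9, O(~u → ~a), contraposes to O(a → u); with O(a) we get O(u).
Premise 1, O(h → ~u), contraposes to O(u → ~h); with O(u) we get O(~h).
Premise 3 is O(~h → v); since O(~h), deontic closure gives O(v).
Applying K to premise 2 (O(v → ~q)) and O(v) yields O(~q).
Premises 4, 5, 6, 8, 11 do not contribute to this derivation.
So O(~q) follows.

Yes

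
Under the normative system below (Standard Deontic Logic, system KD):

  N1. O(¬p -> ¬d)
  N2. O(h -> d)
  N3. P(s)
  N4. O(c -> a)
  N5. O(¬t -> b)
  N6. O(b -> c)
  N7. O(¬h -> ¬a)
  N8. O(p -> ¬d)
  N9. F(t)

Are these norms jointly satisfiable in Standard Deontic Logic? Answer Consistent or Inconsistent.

Premises 8 and 1 are O(p -> ¬d) and O(¬p -> ¬d); every ideal world satisfies p or ¬p, so in either case ¬d holds — hence O(¬d).
Premise 2 is O(h -> d); contrapositively O(¬d -> ¬h). Since O(¬d) holds, K gives O(¬h).
From O(¬h) and premise 7, O(¬h -> ¬a), we obtain O(¬a).
The contrapositive of premise 4 (O(c -> a)) is O(¬a -> ¬c), and O(¬a) is already established, so O(¬c).
Premise 6 is O(b -> c); contrapositively O(¬c -> ¬b). Since O(¬c) holds, K gives O(¬b).
Premise 5 is O(¬t -> b); contrapositively O(¬b -> t). Since O(¬b) holds, K gives O(t).
Yet premise 9 is F(t), i.e. O(¬t).
We now have both O(t) and O(¬t) — t is simultaneously obligatory and forbidden, violating the D-axiom.

Inconsistent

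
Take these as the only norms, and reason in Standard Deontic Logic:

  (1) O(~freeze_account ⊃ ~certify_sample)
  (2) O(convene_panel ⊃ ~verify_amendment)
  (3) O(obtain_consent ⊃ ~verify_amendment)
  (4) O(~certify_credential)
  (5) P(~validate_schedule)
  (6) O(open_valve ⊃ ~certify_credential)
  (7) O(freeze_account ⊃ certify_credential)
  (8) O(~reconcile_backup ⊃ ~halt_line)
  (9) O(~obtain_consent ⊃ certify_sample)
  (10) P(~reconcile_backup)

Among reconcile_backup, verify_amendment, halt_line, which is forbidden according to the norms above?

verify_amendment

Premise 4 gives O(~certify_credential).
The contrapositive of premise 7 (O(freeze_account ⊃ certify_credential)) is O(~certify_credential ⊃ ~freeze_account), and O(~certify_credential) is already established, so O(~freeze_account).
Premise 1 is O(~freeze_account ⊃ ~certify_sample); since O(~freeze_account), deontic closure gives O(~certify_sample).
Premise 9, O(~obtain_consent ⊃ certify_sample), contraposes to O(~certify_sample ⊃ obtain_consent); with O(~certify_sample) we get O(obtain_consent).
With premise 3, O(obtain_consent ⊃ ~verify_amendment), the K-axiom yields O(~verify_amendment).
So O(~verify_amendment) holds, i.e. verify_amendment is forbidden. None of the other listed options is forbidden under the premises.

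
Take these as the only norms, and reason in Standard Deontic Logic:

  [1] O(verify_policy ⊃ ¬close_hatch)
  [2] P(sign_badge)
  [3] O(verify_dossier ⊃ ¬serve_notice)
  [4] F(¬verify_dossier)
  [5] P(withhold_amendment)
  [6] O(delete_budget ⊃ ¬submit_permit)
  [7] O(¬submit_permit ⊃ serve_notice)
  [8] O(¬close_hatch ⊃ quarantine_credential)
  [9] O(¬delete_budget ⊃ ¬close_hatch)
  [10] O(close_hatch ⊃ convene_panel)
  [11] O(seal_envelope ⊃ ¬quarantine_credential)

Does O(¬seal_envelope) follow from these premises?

Yes

Premise 4 is F(¬verify_dossier), i.e. O(verify_dossier).
From O(verify_dossier) and premise 3, O(verify_dossier ⊃ ¬serve_notice), we obtain O(¬serve_notice).
The contrapositive of premise 7 (O(¬submit_permit ⊃ serve_notice)) is O(¬serve_notice ⊃ submit_permit), and O(¬serve_notice) is already established, so O(submit_permit).
The contrapositive of premise 6 (O(delete_budget ⊃ ¬submit_permit)) is O(submit_permit ⊃ ¬delete_budget), and O(submit_permit) is already established, so O(¬delete_budget).
Applying K to premise 9 (O(¬delete_budget ⊃ ¬close_hatch)) and O(¬delete_budget) yields O(¬close_hatch).
Applying K to premise 8 (O(¬close_hatch ⊃ quarantine_credential)) and O(¬close_hatch) yields O(quarantine_credential).
Premise 11, O(seal_envelope ⊃ ¬quarantine_credential), contraposes to O(quarantine_credential ⊃ ¬seal_envelope); with O(quarantine_credential) we get O(¬seal_envelope).
Premises 1, 2, 5, 10 do not contribute to this derivation.
So O(¬seal_envelope) follows.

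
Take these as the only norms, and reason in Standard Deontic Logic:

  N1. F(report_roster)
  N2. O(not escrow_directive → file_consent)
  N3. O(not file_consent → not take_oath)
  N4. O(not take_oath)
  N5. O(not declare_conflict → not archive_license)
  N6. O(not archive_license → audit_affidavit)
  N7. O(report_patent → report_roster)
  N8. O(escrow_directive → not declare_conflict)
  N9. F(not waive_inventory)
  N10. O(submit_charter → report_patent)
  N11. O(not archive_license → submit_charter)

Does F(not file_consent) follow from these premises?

F(report_roster) at premise 1 means O(not report_roster).
Premise 7 is O(report_patent → report_roster); contrapositively O(not report_roster → not report_patent). Since O(not report_roster) holds, K gives O(not report_patent).
The contrapositive of premise 10 (O(submit_charter → report_patent)) is O(not report_patent → not submit_charter), and O(not report_patent) is already established, so O(not submit_charter).
Premise 11, O(not archive_license → submit_charter), contraposes to O(not submit_charter → archive_license); with O(not submit_charter) we get O(archive_license).
Premise 5 is O(not declare_conflict → not archive_license); contrapositively O(archive_license → declare_conflict). Since O(archive_license) holds, K gives O(declare_conflict).
The contrapositive of premise 8 (O(escrow_directive → not declare_conflict)) is O(declare_conflict → not escrow_directive), and O(declare_conflict) is already established, so O(not escrow_directive).
With premise 2, O(not escrow_directive → file_consent), the K-axiom yields O(file_consent).
Premises 3, 4, 6, 9 do not contribute to this derivation.
So O(file_consent) holds, i.e. F(not file_consent). The claim follows.

Yes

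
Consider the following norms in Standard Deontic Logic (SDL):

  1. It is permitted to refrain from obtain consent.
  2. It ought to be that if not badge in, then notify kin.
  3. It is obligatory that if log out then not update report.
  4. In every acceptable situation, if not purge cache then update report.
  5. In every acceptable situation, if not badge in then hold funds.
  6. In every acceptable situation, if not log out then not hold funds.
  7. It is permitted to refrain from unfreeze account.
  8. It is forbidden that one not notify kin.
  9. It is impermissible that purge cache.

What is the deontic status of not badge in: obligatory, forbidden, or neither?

Forbidden

Premise 9, F(purge_cache), is equivalent to O(¬purge_cache).
Applying K to premise 4 (O(¬purge_cache → update_report)) and O(¬purge_cache) yields O(update_report).
Premise 3 is O(log_out → ¬update_report); contrapositively O(update_report → ¬log_out). Since O(update_report) holds, K gives O(¬log_out).
From O(¬log_out) and premise 6, O(¬log_out → ¬hold_funds), we obtain O(¬hold_funds).
Premise 5 is O(¬badge_in → hold_funds); contrapositively O(¬hold_funds → badge_in). Since O(¬hold_funds) holds, K gives O(badge_in).
Premises 1, 2, 7, 8 do not contribute to this derivation.
Thus O(badge_in), which is F(¬badge_in): ¬badge_in is forbidden.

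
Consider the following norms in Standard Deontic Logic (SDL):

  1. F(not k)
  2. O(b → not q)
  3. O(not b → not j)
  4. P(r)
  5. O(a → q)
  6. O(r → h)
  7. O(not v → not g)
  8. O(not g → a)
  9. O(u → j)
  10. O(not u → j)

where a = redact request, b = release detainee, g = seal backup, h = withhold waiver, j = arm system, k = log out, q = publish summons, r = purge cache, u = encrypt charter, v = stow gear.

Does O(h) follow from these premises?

Premise 6 is O(r → h), but O(r) is not derivable from the premises (the permission P(r) asserts only not O(not r), not O(r)), so it does not yield O(h).
No other premise forces O(h). An ideal world satisfying every premise can still have h false, so O(h) is not derivable.

No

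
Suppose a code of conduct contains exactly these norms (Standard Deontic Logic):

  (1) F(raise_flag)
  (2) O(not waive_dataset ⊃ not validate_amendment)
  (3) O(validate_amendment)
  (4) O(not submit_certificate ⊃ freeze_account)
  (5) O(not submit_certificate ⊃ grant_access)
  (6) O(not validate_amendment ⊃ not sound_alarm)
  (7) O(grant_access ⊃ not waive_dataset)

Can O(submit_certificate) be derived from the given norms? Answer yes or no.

From premise 3 we have O(validate_amendment).
Premise 2, O(not waive_dataset ⊃ not validate_amendment), contraposes to O(validate_amendment ⊃ waive_dataset); with O(validate_amendment) we get O(waive_dataset).
Premise 7 is O(grant_access ⊃ not waive_dataset); contrapositively O(waive_dataset ⊃ not grant_access). Since O(waive_dataset) holds, K gives O(not grant_access).
Premise 5 is O(not submit_certificate ⊃ grant_access); contrapositively O(not grant_access ⊃ submit_certificate). Since O(not grant_access) holds, K gives O(submit_certificate).
Premises 1, 4, 6 do not contribute to this derivation.
So O(submit_certificate) follows.

Yes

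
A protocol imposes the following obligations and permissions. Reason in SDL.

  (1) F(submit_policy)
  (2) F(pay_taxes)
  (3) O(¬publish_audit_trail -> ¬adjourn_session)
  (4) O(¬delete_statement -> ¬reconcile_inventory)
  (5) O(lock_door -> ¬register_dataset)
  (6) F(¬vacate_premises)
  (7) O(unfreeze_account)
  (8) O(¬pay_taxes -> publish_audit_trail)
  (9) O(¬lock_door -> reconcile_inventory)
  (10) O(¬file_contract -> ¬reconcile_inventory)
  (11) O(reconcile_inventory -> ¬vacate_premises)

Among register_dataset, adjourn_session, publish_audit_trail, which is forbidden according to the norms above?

F(¬vacate_premises) at premise 6 means O(vacate_premises).
The contrapositive of premise 11 (O(reconcile_inventory -> ¬vacate_premises)) is O(vacate_premises -> ¬reconcile_inventory), and O(vacate_premises) is already established, so O(¬reconcile_inventory).
Premise 9 is O(¬lock_door -> reconcile_inventory); contrapositively O(¬reconcile_inventory -> lock_door). Since O(¬reconcile_inventory) holds, K gives O(lock_door).
From O(lock_door) and premise 5, O(lock_door -> ¬register_dataset), we obtain O(¬register_dataset).
So O(¬register_dataset) holds, i.e. register_dataset is forbidden. None of the other listed options is forbidden under the premises.

register_dataset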